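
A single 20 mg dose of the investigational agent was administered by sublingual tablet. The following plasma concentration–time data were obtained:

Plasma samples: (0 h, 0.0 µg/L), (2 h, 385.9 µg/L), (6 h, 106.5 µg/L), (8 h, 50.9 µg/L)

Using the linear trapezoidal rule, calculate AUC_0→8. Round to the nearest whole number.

AUC = 1528 µg/L·h

Trapezoidal AUC_0→8:
  [0→2]: (0.0+385.9)/2 × 2 = 385.9
  [2→6]: (385.9+106.5)/2 × 4 = 984.8
  [6→8]: (106.5+50.9)/2 × 2 = 157.4
  Sum = 1528.1 µg/L·h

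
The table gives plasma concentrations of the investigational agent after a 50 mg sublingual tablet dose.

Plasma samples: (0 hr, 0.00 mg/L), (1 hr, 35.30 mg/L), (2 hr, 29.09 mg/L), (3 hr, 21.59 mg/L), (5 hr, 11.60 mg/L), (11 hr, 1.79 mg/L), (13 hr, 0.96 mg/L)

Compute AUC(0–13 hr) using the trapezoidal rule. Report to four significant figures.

Trapezoidal AUC_0→13:
  [0→1]: (0.00+35.30)/2 × 1 = 17.65
  [1→2]: (35.30+29.09)/2 × 1 = 32.195
  [2→3]: (29.09+21.59)/2 × 1 = 25.34
  [3→5]: (21.59+11.60)/2 × 2 = 33.19
  [5→11]: (11.60+1.79)/2 × 6 = 40.17
  [11→13]: (1.79+0.96)/2 × 2 = 2.75
  Sum = 151.295 mg/L·hr

AUC = 151.3 mg/L·hr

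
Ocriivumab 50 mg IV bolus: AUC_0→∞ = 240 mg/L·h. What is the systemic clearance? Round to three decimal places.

CL = Dose_iv / AUC_0→∞
   = 50 / 240 = 0.208333 L/h

CL = 0.208 L/h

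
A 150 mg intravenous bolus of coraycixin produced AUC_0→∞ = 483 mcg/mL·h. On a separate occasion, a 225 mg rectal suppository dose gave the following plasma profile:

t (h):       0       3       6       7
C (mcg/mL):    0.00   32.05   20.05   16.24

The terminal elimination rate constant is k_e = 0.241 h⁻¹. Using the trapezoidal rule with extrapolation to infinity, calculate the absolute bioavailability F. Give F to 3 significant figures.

Trapezoidal AUC_0→7 (rectal suppository):
  [0→3]: (0.00+32.05)/2 × 3 = 48.075
  [3→6]: (32.05+20.05)/2 × 3 = 78.15
  [6→7]: (20.05+16.24)/2 × 1 = 18.145
  Sum = 144.37 mcg/mL·h
Tail: C_last/k_e = 16.24/0.241 = 67.386
AUC_0→∞ (rectal suppository) = 144.37 + 67.386 = 211.756 mcg/mL·h
F = (AUC_ev/D_ev)/(AUC_iv/D_iv) = (211.756/225)/(483/150) = 0.941138/3.22 = 0.2923

F = 0.292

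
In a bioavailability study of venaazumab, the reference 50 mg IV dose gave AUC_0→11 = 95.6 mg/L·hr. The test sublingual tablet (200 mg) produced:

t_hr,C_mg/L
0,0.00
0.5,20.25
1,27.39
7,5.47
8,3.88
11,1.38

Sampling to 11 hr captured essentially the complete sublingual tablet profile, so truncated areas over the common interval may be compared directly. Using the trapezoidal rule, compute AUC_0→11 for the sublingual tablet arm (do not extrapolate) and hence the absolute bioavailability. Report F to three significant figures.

Trapezoidal AUC_0→11 (sublingual tablet):
  [0→0.5]: (0.00+20.25)/2 × 0.5 = 5.0625
  [0.5→1]: (20.25+27.39)/2 × 0.5 = 11.91
  [1→7]: (27.39+5.47)/2 × 6 = 98.58
  [7→8]: (5.47+3.88)/2 × 1 = 4.675
  [8→11]: (3.88+1.38)/2 × 3 = 7.89
  Sum = 128.1175 mg/L·hr
F = (AUC_ev/D_ev)/(AUC_iv/D_iv) = (128.1175/200)/(95.6/50) = 0.6405875/1.912 = 0.3350

F = 0.335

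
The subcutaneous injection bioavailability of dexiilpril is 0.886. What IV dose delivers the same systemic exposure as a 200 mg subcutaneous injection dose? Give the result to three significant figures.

Systemic exposure from an extravascular dose = F × D_ev, so the equivalent IV dose is F × D_ev.
D_iv = F × D_ev = 0.886 × 200 = 177.2 mg

D_iv = 177 mg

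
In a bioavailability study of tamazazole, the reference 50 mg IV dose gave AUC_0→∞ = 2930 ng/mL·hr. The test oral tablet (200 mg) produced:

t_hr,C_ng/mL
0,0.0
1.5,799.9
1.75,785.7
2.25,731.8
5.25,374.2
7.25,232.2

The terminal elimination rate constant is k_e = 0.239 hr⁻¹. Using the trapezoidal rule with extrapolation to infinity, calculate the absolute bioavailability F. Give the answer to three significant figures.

F = 0.377

Trapezoidal AUC_0→7.25 (oral tablet):
  [0→1.5]: (0.0+799.9)/2 × 1.5 = 599.925
  [1.5→1.75]: (799.9+785.7)/2 × 0.25 = 198.2
  [1.75→2.25]: (785.7+731.8)/2 × 0.5 = 379.375
  [2.25→5.25]: (731.8+374.2)/2 × 3 = 1659.0
  [5.25→7.25]: (374.2+232.2)/2 × 2 = 606.4
  Sum = 3442.9 ng/mL·hr
Tail: C_last/k_e = 232.2/0.239 = 971.548
AUC_0→∞ (oral tablet) = 3442.9 + 971.548 = 4414.448 ng/mL·hr
F = (AUC_ev/D_ev)/(AUC_iv/D_iv) = (4414.448/200)/(2930/50) = 22.07224/58.6 = 0.3767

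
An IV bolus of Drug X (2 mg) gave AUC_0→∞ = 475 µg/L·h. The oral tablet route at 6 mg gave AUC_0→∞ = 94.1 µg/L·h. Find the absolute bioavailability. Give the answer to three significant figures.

F = 0.0660

F = (AUC_ev / D_ev) / (AUC_iv / D_iv)
  = (94.1/6) / (475/2)
  = 15.6833 / 237.5 = 0.0660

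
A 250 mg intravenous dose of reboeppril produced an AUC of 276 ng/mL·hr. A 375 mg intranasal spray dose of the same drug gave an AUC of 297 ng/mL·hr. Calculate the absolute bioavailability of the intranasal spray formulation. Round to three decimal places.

F = 0.717

F = (AUC_ev / D_ev) / (AUC_iv / D_iv)
  = (297/375) / (276/250)
  = 0.792 / 1.104 = 0.7174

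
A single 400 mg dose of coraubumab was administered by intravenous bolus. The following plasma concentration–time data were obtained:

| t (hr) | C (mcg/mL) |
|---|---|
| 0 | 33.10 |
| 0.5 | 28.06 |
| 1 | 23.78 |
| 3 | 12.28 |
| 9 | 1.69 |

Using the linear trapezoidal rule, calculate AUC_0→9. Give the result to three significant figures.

Trapezoidal AUC_0→9:
  [0→0.5]: (33.10+28.06)/2 × 0.5 = 15.29
  [0.5→1]: (28.06+23.78)/2 × 0.5 = 12.96
  [1→3]: (23.78+12.28)/2 × 2 = 36.06
  [3→9]: (12.28+1.69)/2 × 6 = 41.91
  Sum = 106.22 mcg/mL·hr

AUC = 106 mcg/mL·hr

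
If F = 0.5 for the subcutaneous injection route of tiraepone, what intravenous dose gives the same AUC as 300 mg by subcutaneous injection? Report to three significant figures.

D_iv = 150 mg

Systemic exposure from an extravascular dose = F × D_ev, so the equivalent IV dose is F × D_ev.
D_iv = F × D_ev = 0.5 × 300 = 150 mg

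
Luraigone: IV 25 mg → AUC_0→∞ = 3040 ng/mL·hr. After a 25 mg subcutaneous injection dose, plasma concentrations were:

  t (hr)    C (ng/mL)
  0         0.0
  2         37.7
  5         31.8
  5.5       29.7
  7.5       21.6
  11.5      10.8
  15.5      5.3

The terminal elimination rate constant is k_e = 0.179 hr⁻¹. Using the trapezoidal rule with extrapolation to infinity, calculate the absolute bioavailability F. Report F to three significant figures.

Trapezoidal AUC_0→15.5 (subcutaneous injection):
  [0→2]: (0.0+37.7)/2 × 2 = 37.7
  [2→5]: (37.7+31.8)/2 × 3 = 104.25
  [5→5.5]: (31.8+29.7)/2 × 0.5 = 15.375
  [5.5→7.5]: (29.7+21.6)/2 × 2 = 51.3
  [7.5→11.5]: (21.6+10.8)/2 × 4 = 64.8
  [11.5→15.5]: (10.8+5.3)/2 × 4 = 32.2
  Sum = 305.625 ng/mL·hr
Tail: C_last/k_e = 5.3/0.179 = 29.609
AUC_0→∞ (subcutaneous injection) = 305.625 + 29.609 = 335.234 ng/mL·hr
F = (AUC_ev/D_ev)/(AUC_iv/D_iv) = (335.234/25)/(3040/25) = 13.40936/121.6 = 0.1103

F = 0.110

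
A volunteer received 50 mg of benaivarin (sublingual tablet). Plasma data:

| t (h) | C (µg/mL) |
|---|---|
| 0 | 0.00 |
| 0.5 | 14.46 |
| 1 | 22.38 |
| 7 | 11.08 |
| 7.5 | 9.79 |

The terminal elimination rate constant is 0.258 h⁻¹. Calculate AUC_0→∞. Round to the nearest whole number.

AUC = 156 µg/mL·h

Trapezoidal AUC_0→7.5:
  [0→0.5]: (0.00+14.46)/2 × 0.5 = 3.615
  [0.5→1]: (14.46+22.38)/2 × 0.5 = 9.21
  [1→7]: (22.38+11.08)/2 × 6 = 100.38
  [7→7.5]: (11.08+9.79)/2 × 0.5 = 5.2175
  Sum = 118.4225 µg/mL·h
Extrapolated tail: C_last / k_e = 9.79 / 0.258 = 37.946
AUC_0→∞ = 118.4225 + 37.946 = 156.3685 µg/mL·h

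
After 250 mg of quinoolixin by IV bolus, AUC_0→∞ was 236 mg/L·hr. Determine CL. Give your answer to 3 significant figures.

CL = 1.06 L/hr

CL = Dose_iv / AUC_0→∞
   = 250 / 236 = 1.05932 L/hr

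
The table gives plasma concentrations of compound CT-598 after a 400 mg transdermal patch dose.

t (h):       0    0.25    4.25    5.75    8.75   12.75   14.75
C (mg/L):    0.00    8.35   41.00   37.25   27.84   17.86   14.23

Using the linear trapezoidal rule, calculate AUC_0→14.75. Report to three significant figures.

AUC = 380 mg/L·h

Trapezoidal AUC_0→14.75:
  [0→0.25]: (0.00+8.35)/2 × 0.25 = 1.04375
  [0.25→4.25]: (8.35+41.00)/2 × 4 = 98.7
  [4.25→5.75]: (41.00+37.25)/2 × 1.5 = 58.6875
  [5.75→8.75]: (37.25+27.84)/2 × 3 = 97.635
  [8.75→12.75]: (27.84+17.86)/2 × 4 = 91.4
  [12.75→14.75]: (17.86+14.23)/2 × 2 = 32.09
  Sum = 379.55625 mg/L·h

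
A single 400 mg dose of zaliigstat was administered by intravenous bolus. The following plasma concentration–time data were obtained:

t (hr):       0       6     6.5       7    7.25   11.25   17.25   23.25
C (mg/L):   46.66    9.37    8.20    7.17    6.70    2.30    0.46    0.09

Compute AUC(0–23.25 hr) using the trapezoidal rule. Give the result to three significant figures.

AUC = 206 mg/L·hr

Trapezoidal AUC_0→23.25:
  [0→6]: (46.66+9.37)/2 × 6 = 168.09
  [6→6.5]: (9.37+8.20)/2 × 0.5 = 4.3925
  [6.5→7]: (8.20+7.17)/2 × 0.5 = 3.8425
  [7→7.25]: (7.17+6.70)/2 × 0.25 = 1.73375
  [7.25→11.25]: (6.70+2.30)/2 × 4 = 18.0
  [11.25→17.25]: (2.30+0.46)/2 × 6 = 8.28
  [17.25→23.25]: (0.46+0.09)/2 × 6 = 1.65
  Sum = 205.98875 mg/L·hr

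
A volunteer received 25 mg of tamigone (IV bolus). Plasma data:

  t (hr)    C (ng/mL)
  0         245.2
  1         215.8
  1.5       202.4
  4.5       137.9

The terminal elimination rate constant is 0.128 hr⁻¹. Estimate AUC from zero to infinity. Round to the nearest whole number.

AUC = 1923 ng/mL·hr

Trapezoidal AUC_0→4.5:
  [0→1]: (245.2+215.8)/2 × 1 = 230.5
  [1→1.5]: (215.8+202.4)/2 × 0.5 = 104.55
  [1.5→4.5]: (202.4+137.9)/2 × 3 = 510.45
  Sum = 845.5 ng/mL·hr
Extrapolated tail: C_last / k_e = 137.9 / 0.128 = 1077.344
AUC_0→∞ = 845.5 + 1077.344 = 1922.844 ng/mL·hr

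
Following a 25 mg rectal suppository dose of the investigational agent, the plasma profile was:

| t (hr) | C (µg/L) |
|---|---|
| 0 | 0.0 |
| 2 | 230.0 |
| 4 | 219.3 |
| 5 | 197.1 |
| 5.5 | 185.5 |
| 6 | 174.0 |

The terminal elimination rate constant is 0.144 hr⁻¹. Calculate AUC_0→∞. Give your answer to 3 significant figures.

AUC = 2280 µg/L·hr

Trapezoidal AUC_0→6:
  [0→2]: (0.0+230.0)/2 × 2 = 230.0
  [2→4]: (230.0+219.3)/2 × 2 = 449.3
  [4→5]: (219.3+197.1)/2 × 1 = 208.2
  [5→5.5]: (197.1+185.5)/2 × 0.5 = 95.65
  [5.5→6]: (185.5+174.0)/2 × 0.5 = 89.875
  Sum = 1073.025 µg/L·hr
Extrapolated tail: C_last / k_e = 174.0 / 0.144 = 1208.333
AUC_0→∞ = 1073.025 + 1208.333 = 2281.358 µg/L·hr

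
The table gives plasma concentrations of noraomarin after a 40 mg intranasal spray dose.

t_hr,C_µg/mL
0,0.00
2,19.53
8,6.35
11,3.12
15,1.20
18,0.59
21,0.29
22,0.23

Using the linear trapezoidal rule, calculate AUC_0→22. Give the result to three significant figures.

Trapezoidal AUC_0→22:
  [0→2]: (0.00+19.53)/2 × 2 = 19.53
  [2→8]: (19.53+6.35)/2 × 6 = 77.64
  [8→11]: (6.35+3.12)/2 × 3 = 14.205
  [11→15]: (3.12+1.20)/2 × 4 = 8.64
  [15→18]: (1.20+0.59)/2 × 3 = 2.685
  [18→21]: (0.59+0.29)/2 × 3 = 1.32
  [21→22]: (0.29+0.23)/2 × 1 = 0.26
  Sum = 124.28 µg/mL·hr

AUC = 124 µg/mL·hr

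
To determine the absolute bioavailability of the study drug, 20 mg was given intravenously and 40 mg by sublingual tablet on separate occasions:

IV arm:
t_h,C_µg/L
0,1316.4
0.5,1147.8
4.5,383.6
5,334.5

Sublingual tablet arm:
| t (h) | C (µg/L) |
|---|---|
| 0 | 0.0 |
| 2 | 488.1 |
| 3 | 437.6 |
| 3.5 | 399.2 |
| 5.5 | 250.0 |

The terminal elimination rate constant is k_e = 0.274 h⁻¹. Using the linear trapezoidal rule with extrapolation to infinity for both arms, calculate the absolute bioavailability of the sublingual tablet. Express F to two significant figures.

F = 0.27

Trapezoidal AUC_0→5 (IV):
  [0→0.5]: (1316.4+1147.8)/2 × 0.5 = 616.05
  [0.5→4.5]: (1147.8+383.6)/2 × 4 = 3062.8
  [4.5→5]: (383.6+334.5)/2 × 0.5 = 179.525
  Sum = 3858.375 µg/L·h
IV tail: 334.5/0.274 = 1220.803; AUC_iv,0→∞ = 3858.375 + 1220.803 = 5079.178 µg/L·h
Trapezoidal AUC_0→5.5 (sublingual tablet):
  [0→2]: (0.0+488.1)/2 × 2 = 488.1
  [2→3]: (488.1+437.6)/2 × 1 = 462.85
  [3→3.5]: (437.6+399.2)/2 × 0.5 = 209.2
  [3.5→5.5]: (399.2+250.0)/2 × 2 = 649.2
  Sum = 1809.35 µg/L·h
sublingual tablet tail: 250.0/0.274 = 912.409; AUC_ev,0→∞ = 1809.35 + 912.409 = 2721.759 µg/L·h
F = (AUC_ev/D_ev)/(AUC_iv/D_iv) = (2721.759/40)/(5079.178/20) = 68.043975/253.9589 = 0.2679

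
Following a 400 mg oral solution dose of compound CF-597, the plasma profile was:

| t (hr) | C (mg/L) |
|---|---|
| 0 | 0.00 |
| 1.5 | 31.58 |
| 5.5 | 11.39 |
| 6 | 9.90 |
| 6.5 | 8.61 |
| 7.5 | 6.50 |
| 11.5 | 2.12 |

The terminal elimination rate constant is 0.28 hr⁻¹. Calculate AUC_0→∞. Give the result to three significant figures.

AUC = 152 mg/L·hr

Trapezoidal AUC_0→11.5:
  [0→1.5]: (0.00+31.58)/2 × 1.5 = 23.685
  [1.5→5.5]: (31.58+11.39)/2 × 4 = 85.94
  [5.5→6]: (11.39+9.90)/2 × 0.5 = 5.3225
  [6→6.5]: (9.90+8.61)/2 × 0.5 = 4.6275
  [6.5→7.5]: (8.61+6.50)/2 × 1 = 7.555
  [7.5→11.5]: (6.50+2.12)/2 × 4 = 17.24
  Sum = 144.37 mg/L·hr
Extrapolated tail: C_last / k_e = 2.12 / 0.28 = 7.571
AUC_0→∞ = 144.37 + 7.571 = 151.941 mg/L·hr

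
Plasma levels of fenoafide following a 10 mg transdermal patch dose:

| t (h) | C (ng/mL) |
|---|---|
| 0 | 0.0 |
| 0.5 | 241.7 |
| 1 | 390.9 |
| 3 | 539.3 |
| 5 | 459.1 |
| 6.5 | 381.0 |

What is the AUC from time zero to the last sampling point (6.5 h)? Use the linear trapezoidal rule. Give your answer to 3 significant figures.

Trapezoidal AUC_0→6.5:
  [0→0.5]: (0.0+241.7)/2 × 0.5 = 60.425
  [0.5→1]: (241.7+390.9)/2 × 0.5 = 158.15
  [1→3]: (390.9+539.3)/2 × 2 = 930.2
  [3→5]: (539.3+459.1)/2 × 2 = 998.4
  [5→6.5]: (459.1+381.0)/2 × 1.5 = 630.075
  Sum = 2777.25 ng/mL·h

AUC = 2780 ng/mL·h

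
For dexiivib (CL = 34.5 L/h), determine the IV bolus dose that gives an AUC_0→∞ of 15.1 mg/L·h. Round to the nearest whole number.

Dose_iv = CL × AUC_0→∞
     = 34.5 × 15.1 = 520.95 mg

Dose = 521 mg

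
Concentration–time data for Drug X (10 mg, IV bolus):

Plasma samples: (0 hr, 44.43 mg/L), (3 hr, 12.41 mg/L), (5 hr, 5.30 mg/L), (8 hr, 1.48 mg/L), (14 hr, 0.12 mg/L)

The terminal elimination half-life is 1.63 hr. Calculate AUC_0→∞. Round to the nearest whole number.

Trapezoidal AUC_0→14:
  [0→3]: (44.43+12.41)/2 × 3 = 85.26
  [3→5]: (12.41+5.30)/2 × 2 = 17.71
  [5→8]: (5.30+1.48)/2 × 3 = 10.17
  [8→14]: (1.48+0.12)/2 × 6 = 4.8
  Sum = 117.94 mg/L·hr
k_e = ln2 / t½ = 0.693147 / 1.63 = 0.4252 hr^-1
Extrapolated tail: C_last / k_e = 0.12 / 0.4252 = 0.282
AUC_0→∞ = 117.94 + 0.282 = 118.222 mg/L·hr

AUC = 118 mg/L·hr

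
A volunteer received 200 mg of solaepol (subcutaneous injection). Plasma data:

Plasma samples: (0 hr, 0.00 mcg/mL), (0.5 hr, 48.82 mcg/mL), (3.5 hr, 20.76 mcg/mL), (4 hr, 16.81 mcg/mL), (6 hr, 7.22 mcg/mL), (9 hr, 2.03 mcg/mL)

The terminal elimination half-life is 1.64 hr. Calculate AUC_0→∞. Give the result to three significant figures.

AUC = 169 mcg/mL·hr

Trapezoidal AUC_0→9:
  [0→0.5]: (0.00+48.82)/2 × 0.5 = 12.205
  [0.5→3.5]: (48.82+20.76)/2 × 3 = 104.37
  [3.5→4]: (20.76+16.81)/2 × 0.5 = 9.3925
  [4→6]: (16.81+7.22)/2 × 2 = 24.03
  [6→9]: (7.22+2.03)/2 × 3 = 13.875
  Sum = 163.8725 mcg/mL·hr
k_e = ln2 / t½ = 0.693147 / 1.64 = 0.4227 hr^-1
Extrapolated tail: C_last / k_e = 2.03 / 0.4227 = 4.802
AUC_0→∞ = 163.8725 + 4.802 = 168.6745 mcg/mL·hr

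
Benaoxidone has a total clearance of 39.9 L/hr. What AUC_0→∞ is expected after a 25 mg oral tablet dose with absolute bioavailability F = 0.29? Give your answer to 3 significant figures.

AUC_0→∞ = F × Dose / CL
        = 0.29 × 25 / 39.9 = 0.181704 mg/L·hr

AUC = 0.182 mg/L·hr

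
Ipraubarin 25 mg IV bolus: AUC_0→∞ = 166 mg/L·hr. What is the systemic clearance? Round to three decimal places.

CL = 0.151 L/hr

CL = Dose_iv / AUC_0→∞
   = 25 / 166 = 0.150602 L/hr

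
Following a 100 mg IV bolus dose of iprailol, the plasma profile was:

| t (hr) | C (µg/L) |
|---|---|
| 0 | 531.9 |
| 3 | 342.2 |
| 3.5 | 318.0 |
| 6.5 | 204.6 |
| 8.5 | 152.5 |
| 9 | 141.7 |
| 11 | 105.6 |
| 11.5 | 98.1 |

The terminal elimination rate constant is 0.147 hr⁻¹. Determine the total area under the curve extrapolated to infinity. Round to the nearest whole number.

Trapezoidal AUC_0→11.5:
  [0→3]: (531.9+342.2)/2 × 3 = 1311.15
  [3→3.5]: (342.2+318.0)/2 × 0.5 = 165.05
  [3.5→6.5]: (318.0+204.6)/2 × 3 = 783.9
  [6.5→8.5]: (204.6+152.5)/2 × 2 = 357.1
  [8.5→9]: (152.5+141.7)/2 × 0.5 = 73.55
  [9→11]: (141.7+105.6)/2 × 2 = 247.3
  [11→11.5]: (105.6+98.1)/2 × 0.5 = 50.925
  Sum = 2988.975 µg/L·hr
Extrapolated tail: C_last / k_e = 98.1 / 0.147 = 667.347
AUC_0→∞ = 2988.975 + 667.347 = 3656.322 µg/L·hr

AUC = 3656 µg/L·hr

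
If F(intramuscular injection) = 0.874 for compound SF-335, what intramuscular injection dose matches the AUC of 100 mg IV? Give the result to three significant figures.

For equal systemic exposure: F × D_ev = D_iv
D_ev = D_iv / F = 100 / 0.874 = 114.416 mg

D_intramuscular = 114 mg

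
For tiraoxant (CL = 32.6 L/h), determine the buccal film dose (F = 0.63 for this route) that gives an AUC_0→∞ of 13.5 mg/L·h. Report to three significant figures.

Dose = 699 mg

Dose = CL × AUC_0→∞ / F
     = 32.6 × 13.5 / 0.63 = 698.571 mg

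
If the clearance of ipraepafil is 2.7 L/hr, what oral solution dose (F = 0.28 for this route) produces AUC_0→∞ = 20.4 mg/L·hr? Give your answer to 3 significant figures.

Dose = 197 mg

Dose = CL × AUC_0→∞ / F
     = 2.7 × 20.4 / 0.28 = 196.714 mg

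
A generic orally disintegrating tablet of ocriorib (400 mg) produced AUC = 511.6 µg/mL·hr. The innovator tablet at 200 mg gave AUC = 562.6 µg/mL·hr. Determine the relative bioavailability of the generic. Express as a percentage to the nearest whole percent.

F_rel = 45%

F_rel = (AUC_test/D_test) / (AUC_ref/D_ref)
      = (511.6/400) / (562.6/200)
      = 1.279 / 2.813 = 0.4547 = 45.47%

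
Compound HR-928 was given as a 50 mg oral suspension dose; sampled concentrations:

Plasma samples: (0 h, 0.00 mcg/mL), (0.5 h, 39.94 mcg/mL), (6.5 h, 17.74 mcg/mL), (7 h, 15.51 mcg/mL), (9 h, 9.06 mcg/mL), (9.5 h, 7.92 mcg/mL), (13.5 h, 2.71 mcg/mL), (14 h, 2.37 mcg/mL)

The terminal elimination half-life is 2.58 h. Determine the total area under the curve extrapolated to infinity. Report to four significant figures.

AUC = 251.5 mcg/mL·h

Trapezoidal AUC_0→14:
  [0→0.5]: (0.00+39.94)/2 × 0.5 = 9.985
  [0.5→6.5]: (39.94+17.74)/2 × 6 = 173.04
  [6.5→7]: (17.74+15.51)/2 × 0.5 = 8.3125
  [7→9]: (15.51+9.06)/2 × 2 = 24.57
  [9→9.5]: (9.06+7.92)/2 × 0.5 = 4.245
  [9.5→13.5]: (7.92+2.71)/2 × 4 = 21.26
  [13.5→14]: (2.71+2.37)/2 × 0.5 = 1.27
  Sum = 242.6825 mcg/mL·h
k_e = ln2 / t½ = 0.693147 / 2.58 = 0.2687 h^-1
Extrapolated tail: C_last / k_e = 2.37 / 0.2687 = 8.820
AUC_0→∞ = 242.6825 + 8.820 = 251.5025 mcg/mL·h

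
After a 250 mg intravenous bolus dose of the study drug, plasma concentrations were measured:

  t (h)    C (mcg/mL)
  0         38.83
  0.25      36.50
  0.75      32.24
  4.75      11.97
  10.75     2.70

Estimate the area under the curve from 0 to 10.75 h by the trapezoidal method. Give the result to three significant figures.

AUC = 159 mcg/mL·h

Trapezoidal AUC_0→10.75:
  [0→0.25]: (38.83+36.50)/2 × 0.25 = 9.41625
  [0.25→0.75]: (36.50+32.24)/2 × 0.5 = 17.185
  [0.75→4.75]: (32.24+11.97)/2 × 4 = 88.42
  [4.75→10.75]: (11.97+2.70)/2 × 6 = 44.01
  Sum = 159.03125 mcg/mL·h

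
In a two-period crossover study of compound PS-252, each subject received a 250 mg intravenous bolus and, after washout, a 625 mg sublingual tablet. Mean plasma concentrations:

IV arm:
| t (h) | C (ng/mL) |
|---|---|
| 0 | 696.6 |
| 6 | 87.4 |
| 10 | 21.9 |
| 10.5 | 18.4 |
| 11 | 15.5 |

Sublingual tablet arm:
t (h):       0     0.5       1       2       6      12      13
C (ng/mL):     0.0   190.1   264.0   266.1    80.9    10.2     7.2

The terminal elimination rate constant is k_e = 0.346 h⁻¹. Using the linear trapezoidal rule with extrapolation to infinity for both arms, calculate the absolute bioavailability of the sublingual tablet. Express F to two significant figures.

F = 0.22

Trapezoidal AUC_0→11 (IV):
  [0→6]: (696.6+87.4)/2 × 6 = 2352.0
  [6→10]: (87.4+21.9)/2 × 4 = 218.6
  [10→10.5]: (21.9+18.4)/2 × 0.5 = 10.075
  [10.5→11]: (18.4+15.5)/2 × 0.5 = 8.475
  Sum = 2589.15 ng/mL·h
IV tail: 15.5/0.346 = 44.798; AUC_iv,0→∞ = 2589.15 + 44.798 = 2633.948 ng/mL·h
Trapezoidal AUC_0→13 (sublingual tablet):
  [0→0.5]: (0.0+190.1)/2 × 0.5 = 47.525
  [0.5→1]: (190.1+264.0)/2 × 0.5 = 113.525
  [1→2]: (264.0+266.1)/2 × 1 = 265.05
  [2→6]: (266.1+80.9)/2 × 4 = 694.0
  [6→12]: (80.9+10.2)/2 × 6 = 273.3
  [12→13]: (10.2+7.2)/2 × 1 = 8.7
  Sum = 1402.1 ng/mL·h
sublingual tablet tail: 7.2/0.346 = 20.809; AUC_ev,0→∞ = 1402.1 + 20.809 = 1422.909 ng/mL·h
F = (AUC_ev/D_ev)/(AUC_iv/D_iv) = (1422.909/625)/(2633.948/250) = 2.2766544/10.535792 = 0.2161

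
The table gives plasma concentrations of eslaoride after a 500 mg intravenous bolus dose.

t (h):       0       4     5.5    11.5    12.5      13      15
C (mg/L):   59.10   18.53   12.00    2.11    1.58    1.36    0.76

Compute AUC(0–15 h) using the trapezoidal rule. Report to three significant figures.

Trapezoidal AUC_0→15:
  [0→4]: (59.10+18.53)/2 × 4 = 155.26
  [4→5.5]: (18.53+12.00)/2 × 1.5 = 22.8975
  [5.5→11.5]: (12.00+2.11)/2 × 6 = 42.33
  [11.5→12.5]: (2.11+1.58)/2 × 1 = 1.845
  [12.5→13]: (1.58+1.36)/2 × 0.5 = 0.735
  [13→15]: (1.36+0.76)/2 × 2 = 2.12
  Sum = 225.1875 mg/L·h

AUC = 225 mg/L·h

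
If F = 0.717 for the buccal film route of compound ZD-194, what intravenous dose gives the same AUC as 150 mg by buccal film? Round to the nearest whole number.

Systemic exposure from an extravascular dose = F × D_ev, so the equivalent IV dose is F × D_ev.
D_iv = F × D_ev = 0.717 × 150 = 107.55 mg

D_iv = 108 mg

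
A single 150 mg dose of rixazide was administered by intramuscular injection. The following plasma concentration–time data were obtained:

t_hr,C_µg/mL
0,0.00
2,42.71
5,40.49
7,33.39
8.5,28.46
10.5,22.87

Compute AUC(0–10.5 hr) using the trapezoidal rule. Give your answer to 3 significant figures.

AUC = 339 µg/mL·hr

Trapezoidal AUC_0→10.5:
  [0→2]: (0.00+42.71)/2 × 2 = 42.71
  [2→5]: (42.71+40.49)/2 × 3 = 124.8
  [5→7]: (40.49+33.39)/2 × 2 = 73.88
  [7→8.5]: (33.39+28.46)/2 × 1.5 = 46.3875
  [8.5→10.5]: (28.46+22.87)/2 × 2 = 51.33
  Sum = 339.1075 µg/mL·hr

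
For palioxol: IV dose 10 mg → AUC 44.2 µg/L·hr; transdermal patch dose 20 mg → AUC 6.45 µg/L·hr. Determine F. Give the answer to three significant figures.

F = (AUC_ev / D_ev) / (AUC_iv / D_iv)
  = (6.45/20) / (44.2/10)
  = 0.3225 / 4.42 = 0.0730

F = 0.0730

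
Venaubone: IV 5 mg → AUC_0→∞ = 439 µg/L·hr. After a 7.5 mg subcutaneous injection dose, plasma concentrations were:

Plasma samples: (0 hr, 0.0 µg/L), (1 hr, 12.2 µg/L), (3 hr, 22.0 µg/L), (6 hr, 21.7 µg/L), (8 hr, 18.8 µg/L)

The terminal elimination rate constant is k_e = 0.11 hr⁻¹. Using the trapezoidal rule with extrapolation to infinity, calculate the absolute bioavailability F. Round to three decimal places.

F = 0.482

Trapezoidal AUC_0→8 (subcutaneous injection):
  [0→1]: (0.0+12.2)/2 × 1 = 6.1
  [1→3]: (12.2+22.0)/2 × 2 = 34.2
  [3→6]: (22.0+21.7)/2 × 3 = 65.55
  [6→8]: (21.7+18.8)/2 × 2 = 40.5
  Sum = 146.35 µg/L·hr
Tail: C_last/k_e = 18.8/0.11 = 170.909
AUC_0→∞ (subcutaneous injection) = 146.35 + 170.909 = 317.259 µg/L·hr
F = (AUC_ev/D_ev)/(AUC_iv/D_iv) = (317.259/7.5)/(439/5) = 42.3012/87.8 = 0.4818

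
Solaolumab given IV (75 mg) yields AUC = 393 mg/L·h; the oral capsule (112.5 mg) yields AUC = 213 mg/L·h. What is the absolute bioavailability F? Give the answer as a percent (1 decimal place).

F = (AUC_ev / D_ev) / (AUC_iv / D_iv)
  = (213/112.5) / (393/75)
  = 1.89333 / 5.24 = 0.3613
  = 36.13%

F = 36.1%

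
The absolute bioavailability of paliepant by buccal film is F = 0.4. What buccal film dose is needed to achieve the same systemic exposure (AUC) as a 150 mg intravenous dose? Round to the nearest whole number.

For equal systemic exposure: F × D_ev = D_iv
D_ev = D_iv / F = 150 / 0.4 = 375 mg

D_buccal = 375 mg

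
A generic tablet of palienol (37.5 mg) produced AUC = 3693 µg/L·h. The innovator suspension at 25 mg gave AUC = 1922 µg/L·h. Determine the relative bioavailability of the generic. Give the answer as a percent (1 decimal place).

F_rel = (AUC_test/D_test) / (AUC_ref/D_ref)
      = (3693/37.5) / (1922/25)
      = 98.48 / 76.88 = 1.2810 = 128.10%

F_rel = 128.1%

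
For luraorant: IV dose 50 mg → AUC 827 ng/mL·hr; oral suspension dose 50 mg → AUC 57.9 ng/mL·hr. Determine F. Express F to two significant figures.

F = (AUC_ev / D_ev) / (AUC_iv / D_iv)
  = (57.9/50) / (827/50)
  = 1.158 / 16.54 = 0.0700

F = 0.070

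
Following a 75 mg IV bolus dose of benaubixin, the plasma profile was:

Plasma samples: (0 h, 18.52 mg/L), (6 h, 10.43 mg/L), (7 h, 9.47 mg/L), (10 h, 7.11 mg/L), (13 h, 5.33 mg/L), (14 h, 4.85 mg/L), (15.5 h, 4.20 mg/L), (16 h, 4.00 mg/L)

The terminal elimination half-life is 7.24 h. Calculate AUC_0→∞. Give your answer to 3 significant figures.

Trapezoidal AUC_0→16:
  [0→6]: (18.52+10.43)/2 × 6 = 86.85
  [6→7]: (10.43+9.47)/2 × 1 = 9.95
  [7→10]: (9.47+7.11)/2 × 3 = 24.87
  [10→13]: (7.11+5.33)/2 × 3 = 18.66
  [13→14]: (5.33+4.85)/2 × 1 = 5.09
  [14→15.5]: (4.85+4.20)/2 × 1.5 = 6.7875
  [15.5→16]: (4.20+4.00)/2 × 0.5 = 2.05
  Sum = 154.2575 mg/L·h
k_e = ln2 / t½ = 0.693147 / 7.24 = 0.0957 h^-1
Extrapolated tail: C_last / k_e = 4.00 / 0.0957 = 41.797
AUC_0→∞ = 154.2575 + 41.797 = 196.0545 mg/L·h

AUC = 196 mg/L·h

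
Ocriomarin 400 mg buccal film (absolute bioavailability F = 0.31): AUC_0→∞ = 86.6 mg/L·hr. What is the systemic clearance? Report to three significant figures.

CL = 1.43 L/hr

CL = F × Dose / AUC_0→∞
   = 0.31 × 400 / 86.6 = 1.43187 L/hr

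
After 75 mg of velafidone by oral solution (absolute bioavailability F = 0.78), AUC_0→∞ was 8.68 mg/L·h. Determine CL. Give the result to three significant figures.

CL = 6.74 L/h

CL = F × Dose / AUC_0→∞
   = 0.78 × 75 / 8.68 = 6.73963 L/h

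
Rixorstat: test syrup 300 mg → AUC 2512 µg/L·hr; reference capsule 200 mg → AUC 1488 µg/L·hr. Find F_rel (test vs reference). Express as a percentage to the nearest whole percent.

F_rel = 113%

F_rel = (AUC_test/D_test) / (AUC_ref/D_ref)
      = (2512/300) / (1488/200)
      = 8.37333 / 7.44 = 1.1254 = 112.54%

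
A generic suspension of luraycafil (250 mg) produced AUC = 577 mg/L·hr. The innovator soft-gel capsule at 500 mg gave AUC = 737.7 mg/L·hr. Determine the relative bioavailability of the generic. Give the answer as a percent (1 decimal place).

F_rel = (AUC_test/D_test) / (AUC_ref/D_ref)
      = (577/250) / (737.7/500)
      = 2.308 / 1.4754 = 1.5643 = 156.43%

F_rel = 156.4%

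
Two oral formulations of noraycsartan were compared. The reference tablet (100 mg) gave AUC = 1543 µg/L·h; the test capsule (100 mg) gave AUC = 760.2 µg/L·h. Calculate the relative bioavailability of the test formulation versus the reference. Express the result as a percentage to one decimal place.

F_rel = 49.3%

F_rel = (AUC_test/D_test) / (AUC_ref/D_ref)
      = (760.2/100) / (1543/100)
      = 7.602 / 15.43 = 0.4927 = 49.27%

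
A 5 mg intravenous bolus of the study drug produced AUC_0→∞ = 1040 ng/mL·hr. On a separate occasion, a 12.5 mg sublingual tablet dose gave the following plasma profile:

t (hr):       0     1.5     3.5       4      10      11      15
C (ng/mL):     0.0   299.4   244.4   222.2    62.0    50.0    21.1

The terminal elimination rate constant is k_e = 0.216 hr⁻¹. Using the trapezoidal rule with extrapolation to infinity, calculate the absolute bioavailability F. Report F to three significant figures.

Trapezoidal AUC_0→15 (sublingual tablet):
  [0→1.5]: (0.0+299.4)/2 × 1.5 = 224.55
  [1.5→3.5]: (299.4+244.4)/2 × 2 = 543.8
  [3.5→4]: (244.4+222.2)/2 × 0.5 = 116.65
  [4→10]: (222.2+62.0)/2 × 6 = 852.6
  [10→11]: (62.0+50.0)/2 × 1 = 56.0
  [11→15]: (50.0+21.1)/2 × 4 = 142.2
  Sum = 1935.8 ng/mL·hr
Tail: C_last/k_e = 21.1/0.216 = 97.685
AUC_0→∞ (sublingual tablet) = 1935.8 + 97.685 = 2033.485 ng/mL·hr
F = (AUC_ev/D_ev)/(AUC_iv/D_iv) = (2033.485/12.5)/(1040/5) = 162.6788/208 = 0.7821

F = 0.782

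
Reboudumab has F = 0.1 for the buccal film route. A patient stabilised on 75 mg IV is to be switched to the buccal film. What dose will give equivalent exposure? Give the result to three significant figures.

D_buccal = 750 mg

For equal systemic exposure: F × D_ev = D_iv
D_ev = D_iv / F = 75 / 0.1 = 750 mg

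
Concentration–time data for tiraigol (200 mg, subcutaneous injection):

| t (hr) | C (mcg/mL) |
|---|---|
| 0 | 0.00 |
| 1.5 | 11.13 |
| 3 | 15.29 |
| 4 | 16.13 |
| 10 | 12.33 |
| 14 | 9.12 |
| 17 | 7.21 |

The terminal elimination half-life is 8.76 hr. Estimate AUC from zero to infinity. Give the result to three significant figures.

Trapezoidal AUC_0→17:
  [0→1.5]: (0.00+11.13)/2 × 1.5 = 8.3475
  [1.5→3]: (11.13+15.29)/2 × 1.5 = 19.815
  [3→4]: (15.29+16.13)/2 × 1 = 15.71
  [4→10]: (16.13+12.33)/2 × 6 = 85.38
  [10→14]: (12.33+9.12)/2 × 4 = 42.9
  [14→17]: (9.12+7.21)/2 × 3 = 24.495
  Sum = 196.6475 mcg/mL·hr
k_e = ln2 / t½ = 0.693147 / 8.76 = 0.0791 hr^-1
Extrapolated tail: C_last / k_e = 7.21 / 0.0791 = 91.150
AUC_0→∞ = 196.6475 + 91.150 = 287.7975 mcg/mL·hr

AUC = 288 mcg/mL·hr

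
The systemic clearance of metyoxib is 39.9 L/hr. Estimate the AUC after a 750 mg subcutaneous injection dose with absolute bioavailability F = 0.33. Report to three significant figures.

AUC = 6.20 mg/L·hr

AUC_0→∞ = F × Dose / CL
        = 0.33 × 750 / 39.9 = 6.20301 mg/L·hr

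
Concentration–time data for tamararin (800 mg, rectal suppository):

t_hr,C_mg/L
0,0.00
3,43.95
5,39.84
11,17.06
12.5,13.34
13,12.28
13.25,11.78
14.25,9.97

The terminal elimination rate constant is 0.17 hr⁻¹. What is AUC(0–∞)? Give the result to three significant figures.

Trapezoidal AUC_0→14.25:
  [0→3]: (0.00+43.95)/2 × 3 = 65.925
  [3→5]: (43.95+39.84)/2 × 2 = 83.79
  [5→11]: (39.84+17.06)/2 × 6 = 170.7
  [11→12.5]: (17.06+13.34)/2 × 1.5 = 22.8
  [12.5→13]: (13.34+12.28)/2 × 0.5 = 6.405
  [13→13.25]: (12.28+11.78)/2 × 0.25 = 3.0075
  [13.25→14.25]: (11.78+9.97)/2 × 1 = 10.875
  Sum = 363.5025 mg/L·hr
Extrapolated tail: C_last / k_e = 9.97 / 0.17 = 58.647
AUC_0→∞ = 363.5025 + 58.647 = 422.1495 mg/L·hr

AUC = 422 mg/L·hr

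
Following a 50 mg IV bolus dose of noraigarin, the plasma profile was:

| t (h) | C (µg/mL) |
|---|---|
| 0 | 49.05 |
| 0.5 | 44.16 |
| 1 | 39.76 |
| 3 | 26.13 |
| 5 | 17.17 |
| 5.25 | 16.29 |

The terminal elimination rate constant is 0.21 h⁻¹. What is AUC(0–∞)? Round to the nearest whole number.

Trapezoidal AUC_0→5.25:
  [0→0.5]: (49.05+44.16)/2 × 0.5 = 23.3025
  [0.5→1]: (44.16+39.76)/2 × 0.5 = 20.98
  [1→3]: (39.76+26.13)/2 × 2 = 65.89
  [3→5]: (26.13+17.17)/2 × 2 = 43.3
  [5→5.25]: (17.17+16.29)/2 × 0.25 = 4.1825
  Sum = 157.655 µg/mL·h
Extrapolated tail: C_last / k_e = 16.29 / 0.21 = 77.571
AUC_0→∞ = 157.655 + 77.571 = 235.226 µg/mL·h

AUC = 235 µg/mL·h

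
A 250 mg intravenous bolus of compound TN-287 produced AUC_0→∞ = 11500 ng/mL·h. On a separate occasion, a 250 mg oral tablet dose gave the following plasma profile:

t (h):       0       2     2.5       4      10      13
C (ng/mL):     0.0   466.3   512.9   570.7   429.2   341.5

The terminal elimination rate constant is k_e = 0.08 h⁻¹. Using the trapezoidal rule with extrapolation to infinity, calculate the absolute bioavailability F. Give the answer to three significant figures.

F = 0.865

Trapezoidal AUC_0→13 (oral tablet):
  [0→2]: (0.0+466.3)/2 × 2 = 466.3
  [2→2.5]: (466.3+512.9)/2 × 0.5 = 244.8
  [2.5→4]: (512.9+570.7)/2 × 1.5 = 812.7
  [4→10]: (570.7+429.2)/2 × 6 = 2999.7
  [10→13]: (429.2+341.5)/2 × 3 = 1156.05
  Sum = 5679.55 ng/mL·h
Tail: C_last/k_e = 341.5/0.08 = 4268.750
AUC_0→∞ (oral tablet) = 5679.55 + 4268.750 = 9948.3 ng/mL·h
F = (AUC_ev/D_ev)/(AUC_iv/D_iv) = (9948.3/250)/(11500/250) = 39.7932/46 = 0.8651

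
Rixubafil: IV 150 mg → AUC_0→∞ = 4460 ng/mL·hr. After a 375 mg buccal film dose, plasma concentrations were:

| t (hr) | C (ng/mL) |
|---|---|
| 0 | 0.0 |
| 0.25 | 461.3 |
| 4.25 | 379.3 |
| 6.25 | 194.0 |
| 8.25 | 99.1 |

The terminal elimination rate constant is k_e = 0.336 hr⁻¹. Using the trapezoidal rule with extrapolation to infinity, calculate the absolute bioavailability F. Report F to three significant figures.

Trapezoidal AUC_0→8.25 (buccal film):
  [0→0.25]: (0.0+461.3)/2 × 0.25 = 57.6625
  [0.25→4.25]: (461.3+379.3)/2 × 4 = 1681.2
  [4.25→6.25]: (379.3+194.0)/2 × 2 = 573.3
  [6.25→8.25]: (194.0+99.1)/2 × 2 = 293.1
  Sum = 2605.2625 ng/mL·hr
Tail: C_last/k_e = 99.1/0.336 = 294.940
AUC_0→∞ (buccal film) = 2605.2625 + 294.940 = 2900.2025 ng/mL·hr
F = (AUC_ev/D_ev)/(AUC_iv/D_iv) = (2900.2025/375)/(4460/150) = 7.73387/29.7333 = 0.2601

F = 0.260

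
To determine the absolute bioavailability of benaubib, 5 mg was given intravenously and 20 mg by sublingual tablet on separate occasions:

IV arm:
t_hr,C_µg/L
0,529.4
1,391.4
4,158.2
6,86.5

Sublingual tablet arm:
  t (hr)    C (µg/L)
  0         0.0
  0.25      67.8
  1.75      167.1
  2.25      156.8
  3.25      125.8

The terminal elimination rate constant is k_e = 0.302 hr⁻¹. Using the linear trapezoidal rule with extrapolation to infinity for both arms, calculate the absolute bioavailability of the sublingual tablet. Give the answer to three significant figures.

Trapezoidal AUC_0→6 (IV):
  [0→1]: (529.4+391.4)/2 × 1 = 460.4
  [1→4]: (391.4+158.2)/2 × 3 = 824.4
  [4→6]: (158.2+86.5)/2 × 2 = 244.7
  Sum = 1529.5 µg/L·hr
IV tail: 86.5/0.302 = 286.424; AUC_iv,0→∞ = 1529.5 + 286.424 = 1815.924 µg/L·hr
Trapezoidal AUC_0→3.25 (sublingual tablet):
  [0→0.25]: (0.0+67.8)/2 × 0.25 = 8.475
  [0.25→1.75]: (67.8+167.1)/2 × 1.5 = 176.175
  [1.75→2.25]: (167.1+156.8)/2 × 0.5 = 80.975
  [2.25→3.25]: (156.8+125.8)/2 × 1 = 141.3
  Sum = 406.925 µg/L·hr
sublingual tablet tail: 125.8/0.302 = 416.556; AUC_ev,0→∞ = 406.925 + 416.556 = 823.481 µg/L·hr
F = (AUC_ev/D_ev)/(AUC_iv/D_iv) = (823.481/20)/(1815.924/5) = 41.17405/363.1848 = 0.1134

F = 0.113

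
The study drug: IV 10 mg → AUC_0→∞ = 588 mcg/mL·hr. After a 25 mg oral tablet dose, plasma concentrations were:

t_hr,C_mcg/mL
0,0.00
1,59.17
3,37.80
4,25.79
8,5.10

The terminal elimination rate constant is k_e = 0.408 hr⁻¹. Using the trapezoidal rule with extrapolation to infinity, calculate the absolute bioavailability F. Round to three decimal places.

F = 0.158

Trapezoidal AUC_0→8 (oral tablet):
  [0→1]: (0.00+59.17)/2 × 1 = 29.585
  [1→3]: (59.17+37.80)/2 × 2 = 96.97
  [3→4]: (37.80+25.79)/2 × 1 = 31.795
  [4→8]: (25.79+5.10)/2 × 4 = 61.78
  Sum = 220.13 mcg/mL·hr
Tail: C_last/k_e = 5.10/0.408 = 12.500
AUC_0→∞ (oral tablet) = 220.13 + 12.500 = 232.63 mcg/mL·hr
F = (AUC_ev/D_ev)/(AUC_iv/D_iv) = (232.63/25)/(588/10) = 9.3052/58.8 = 0.1583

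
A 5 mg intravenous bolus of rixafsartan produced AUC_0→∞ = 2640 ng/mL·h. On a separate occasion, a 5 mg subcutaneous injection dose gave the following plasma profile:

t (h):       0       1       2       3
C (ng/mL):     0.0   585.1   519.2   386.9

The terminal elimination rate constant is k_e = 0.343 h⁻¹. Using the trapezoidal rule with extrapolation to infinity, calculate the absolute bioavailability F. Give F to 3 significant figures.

F = 0.919

Trapezoidal AUC_0→3 (subcutaneous injection):
  [0→1]: (0.0+585.1)/2 × 1 = 292.55
  [1→2]: (585.1+519.2)/2 × 1 = 552.15
  [2→3]: (519.2+386.9)/2 × 1 = 453.05
  Sum = 1297.75 ng/mL·h
Tail: C_last/k_e = 386.9/0.343 = 1127.988
AUC_0→∞ (subcutaneous injection) = 1297.75 + 1127.988 = 2425.738 ng/mL·h
F = (AUC_ev/D_ev)/(AUC_iv/D_iv) = (2425.738/5)/(2640/5) = 485.1476/528 = 0.9188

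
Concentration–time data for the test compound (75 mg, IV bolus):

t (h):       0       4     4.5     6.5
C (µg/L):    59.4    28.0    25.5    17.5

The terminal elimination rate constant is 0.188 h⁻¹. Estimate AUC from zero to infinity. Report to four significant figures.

AUC = 324.3 µg/L·h

Trapezoidal AUC_0→6.5:
  [0→4]: (59.4+28.0)/2 × 4 = 174.8
  [4→4.5]: (28.0+25.5)/2 × 0.5 = 13.375
  [4.5→6.5]: (25.5+17.5)/2 × 2 = 43.0
  Sum = 231.175 µg/L·h
Extrapolated tail: C_last / k_e = 17.5 / 0.188 = 93.085
AUC_0→∞ = 231.175 + 93.085 = 324.26 µg/L·h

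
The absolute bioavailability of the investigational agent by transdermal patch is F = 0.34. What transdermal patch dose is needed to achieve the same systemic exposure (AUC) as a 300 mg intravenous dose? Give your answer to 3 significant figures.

For equal systemic exposure: F × D_ev = D_iv
D_ev = D_iv / F = 300 / 0.34 = 882.353 mg

D_transdermal = 882 mg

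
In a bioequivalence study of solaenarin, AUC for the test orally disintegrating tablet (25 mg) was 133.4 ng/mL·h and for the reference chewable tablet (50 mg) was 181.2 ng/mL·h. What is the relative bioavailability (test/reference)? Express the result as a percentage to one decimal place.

F_rel = (AUC_test/D_test) / (AUC_ref/D_ref)
      = (133.4/25) / (181.2/50)
      = 5.336 / 3.624 = 1.4724 = 147.24%

F_rel = 147.2%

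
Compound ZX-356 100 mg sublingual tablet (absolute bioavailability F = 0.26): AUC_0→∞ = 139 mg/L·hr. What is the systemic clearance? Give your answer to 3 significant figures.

CL = F × Dose / AUC_0→∞
   = 0.26 × 100 / 139 = 0.18705 L/hr

CL = 0.187 L/hr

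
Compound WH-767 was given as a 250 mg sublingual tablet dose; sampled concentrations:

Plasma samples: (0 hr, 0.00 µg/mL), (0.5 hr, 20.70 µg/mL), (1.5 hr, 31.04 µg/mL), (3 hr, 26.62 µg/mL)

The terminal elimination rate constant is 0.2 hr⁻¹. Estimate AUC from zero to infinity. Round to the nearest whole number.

AUC = 207 µg/mL·hr

Trapezoidal AUC_0→3:
  [0→0.5]: (0.00+20.70)/2 × 0.5 = 5.175
  [0.5→1.5]: (20.70+31.04)/2 × 1 = 25.87
  [1.5→3]: (31.04+26.62)/2 × 1.5 = 43.245
  Sum = 74.29 µg/mL·hr
Extrapolated tail: C_last / k_e = 26.62 / 0.2 = 133.100
AUC_0→∞ = 74.29 + 133.100 = 207.39 µg/mL·hr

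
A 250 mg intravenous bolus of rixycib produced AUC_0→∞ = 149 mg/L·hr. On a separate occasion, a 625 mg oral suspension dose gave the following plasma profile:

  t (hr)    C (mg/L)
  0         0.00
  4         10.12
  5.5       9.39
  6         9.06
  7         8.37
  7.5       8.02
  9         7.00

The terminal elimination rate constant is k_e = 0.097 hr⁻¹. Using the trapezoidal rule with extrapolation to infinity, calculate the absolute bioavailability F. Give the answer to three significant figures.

F = 0.364

Trapezoidal AUC_0→9 (oral suspension):
  [0→4]: (0.00+10.12)/2 × 4 = 20.24
  [4→5.5]: (10.12+9.39)/2 × 1.5 = 14.6325
  [5.5→6]: (9.39+9.06)/2 × 0.5 = 4.6125
  [6→7]: (9.06+8.37)/2 × 1 = 8.715
  [7→7.5]: (8.37+8.02)/2 × 0.5 = 4.0975
  [7.5→9]: (8.02+7.00)/2 × 1.5 = 11.265
  Sum = 63.5625 mg/L·hr
Tail: C_last/k_e = 7.00/0.097 = 72.165
AUC_0→∞ (oral suspension) = 63.5625 + 72.165 = 135.7275 mg/L·hr
F = (AUC_ev/D_ev)/(AUC_iv/D_iv) = (135.7275/625)/(149/250) = 0.217164/0.596 = 0.3644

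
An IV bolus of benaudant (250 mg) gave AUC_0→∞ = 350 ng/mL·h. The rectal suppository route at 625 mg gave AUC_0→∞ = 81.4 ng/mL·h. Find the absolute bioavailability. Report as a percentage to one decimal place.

F = (AUC_ev / D_ev) / (AUC_iv / D_iv)
  = (81.4/625) / (350/250)
  = 0.13024 / 1.4 = 0.0930
  = 9.30%

F = 9.3%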